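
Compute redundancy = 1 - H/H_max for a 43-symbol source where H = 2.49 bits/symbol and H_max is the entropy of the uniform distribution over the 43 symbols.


H_max = log2(K) = log2(43) = 5.4263 bits/symbol. Redundancy = 1 - H/H_max = 1 - 2.49/5.4263 = 1 - 0.4589 = 0.5411

0.5411


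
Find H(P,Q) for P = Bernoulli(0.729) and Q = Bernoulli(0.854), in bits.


H(P,Q) = -p*log2(q) - (1-p)*log2(1-q). -0.729*log2(0.854) = 0.165987; -0.271*log2(0.146) = 0.752285. H(P,Q) = 0.165987 + 0.752285 = 0.9183

0.9183 bits


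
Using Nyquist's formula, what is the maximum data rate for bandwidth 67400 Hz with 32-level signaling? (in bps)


Rate = 2 * B * log2(M) = 2 * 67400 * 5.0 = 674000.0

674000.0 bps


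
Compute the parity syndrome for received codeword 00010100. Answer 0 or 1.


Syndrome = XOR of all bits = 0 XOR 0 XOR 0 XOR 1 XOR 0 XOR 1 XOR 0 XOR 0 = 0

0


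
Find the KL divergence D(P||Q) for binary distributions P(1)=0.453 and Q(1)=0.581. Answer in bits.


KL = p*log2(p/q) + (1-p)*log2((1-p)/(1-q)) = 0.453*log2(0.453/0.581) + 0.547*log2(0.547/0.419) = 0.0477

0.0477 bits


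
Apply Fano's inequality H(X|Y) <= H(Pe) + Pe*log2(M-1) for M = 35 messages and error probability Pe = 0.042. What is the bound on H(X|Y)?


H(Pe) = -Pe*log2(Pe) - (1-Pe)*log2(1-Pe) = -0.042*log2(0.042) - 0.958*log2(0.958) = 0.192086 + 0.059303 = 0.2514. Pe*log2(M-1) = 0.042*log2(34) = 0.213673. Bound = H(Pe) + Pe*log2(M-1) = 0.192086 + 0.059303 + 0.213673 = 0.4651

0.4651 bits


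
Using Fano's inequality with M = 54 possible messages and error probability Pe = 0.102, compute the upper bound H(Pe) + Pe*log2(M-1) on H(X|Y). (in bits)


H(Pe) = -Pe*log2(Pe) - (1-Pe)*log2(1-Pe) = -0.102*log2(0.102) - 0.898*log2(0.898) = 0.335923 + 0.139381 = 0.4753. Pe*log2(M-1) = 0.102*log2(53) = 0.584248. Bound = H(Pe) + Pe*log2(M-1) = 0.335923 + 0.139381 + 0.584248 = 1.0596

1.0596 bits


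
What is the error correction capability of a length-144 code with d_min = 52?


Correction capability = floor((d-1)/2) = floor((52-1)/2) = 25

25 errors


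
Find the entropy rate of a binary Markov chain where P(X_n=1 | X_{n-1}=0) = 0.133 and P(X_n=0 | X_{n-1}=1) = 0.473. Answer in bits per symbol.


Stationary distribution: pi_0 = p10/(p01+p10) = 0.7805, pi_1 = 0.2195. Entropy rate H' = pi_0*H(p01) + pi_1*H(p10) = 0.7805*0.5656 + 0.2195*0.9979 = 0.6605

0.6605 bits/symbol


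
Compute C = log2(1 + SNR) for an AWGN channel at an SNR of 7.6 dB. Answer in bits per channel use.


SNR_linear = 10^(7.6/10) = 5.7544; C = log2(1 + SNR_linear) = log2(1 + 5.7544) = 2.7558

2.7558 bits/channel use


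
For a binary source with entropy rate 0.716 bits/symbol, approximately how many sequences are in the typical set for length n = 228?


log2|A_typical| = nH = 228 * 0.716 = 163.248, so |A_typical| ~ 2^163.248 = 1.388e+49

1.388e+49


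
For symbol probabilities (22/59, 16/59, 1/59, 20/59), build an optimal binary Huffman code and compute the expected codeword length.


Huffman construction (repeatedly merge the two least-probable nodes; each merge adds 1 bit to every symbol beneath it): 1/59 + 16/59 = 17/59; 17/59 + 20/59 = 37/59; 22/59 + 37/59 = 1. Resulting codeword lengths (in the order the probabilities were given): (1, 3, 3, 2). L_avg = sum(p_i * l_i) = 22/59*1 + 16/59*3 + 1/59*3 + 20/59*2 = 113/59 = 1.9153

1.9153 bits


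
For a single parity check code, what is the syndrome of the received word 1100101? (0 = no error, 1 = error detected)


Syndrome = XOR of all bits = 1 XOR 1 XOR 0 XOR 0 XOR 1 XOR 0 XOR 1 = 0

0


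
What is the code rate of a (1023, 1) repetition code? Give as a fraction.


Rate = k/n = 1/1023

1/1023


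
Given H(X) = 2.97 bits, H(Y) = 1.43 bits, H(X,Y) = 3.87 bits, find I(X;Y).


I(X;Y) = H(X) + H(Y) - H(X,Y) = 2.97 + 1.43 - 3.87 = 0.53

0.53 bits


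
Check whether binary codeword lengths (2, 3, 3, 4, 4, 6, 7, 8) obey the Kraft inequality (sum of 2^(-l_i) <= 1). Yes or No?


Kraft sum = sum(2^(-l_i)) = 0.6523, need <= 1. Result: satisfied (a binary prefix-free code with these lengths exists)

Yes


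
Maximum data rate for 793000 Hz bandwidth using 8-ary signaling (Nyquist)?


Rate = 2 * B * log2(M) = 2 * 793000 * 3.0 = 4758000.0

4758000.0 bps


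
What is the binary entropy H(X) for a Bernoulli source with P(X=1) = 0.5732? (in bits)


H = -p*log2(p) - (1-p)*log2(1-p). -0.5732*log2(0.5732) = 0.460216; -0.4268*log2(0.4268) = 0.524267. H = 0.460216 + 0.524267 = 0.9845

0.9845 bits


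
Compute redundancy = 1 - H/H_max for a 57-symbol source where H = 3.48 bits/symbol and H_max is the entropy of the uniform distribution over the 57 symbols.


H_max = log2(K) = log2(57) = 5.8329 bits/symbol. Redundancy = 1 - H/H_max = 1 - 3.48/5.8329 = 1 - 0.5966 = 0.4034

0.4034


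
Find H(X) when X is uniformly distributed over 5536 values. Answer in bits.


H = log2(n) = log2(5536) = 12.4346

12.4346 bits


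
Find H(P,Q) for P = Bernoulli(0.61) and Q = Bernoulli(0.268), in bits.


H(P,Q) = -p*log2(q) - (1-p)*log2(1-q). -0.61*log2(0.268) = 1.158814; -0.39*log2(0.732) = 0.175533. H(P,Q) = 1.158814 + 0.175533 = 1.3343

1.3343 bits


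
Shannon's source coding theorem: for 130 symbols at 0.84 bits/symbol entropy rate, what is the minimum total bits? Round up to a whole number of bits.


Minimum bits >= n * H = 130 * 0.84 = 109.2, rounded up to a whole number of bits = 110

110 bits


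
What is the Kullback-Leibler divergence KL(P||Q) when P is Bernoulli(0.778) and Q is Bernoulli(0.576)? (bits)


KL = p*log2(p/q) + (1-p)*log2((1-p)/(1-q)) = 0.778*log2(0.778/0.576) + 0.222*log2(0.222/0.424) = 0.1302

0.1302 bits


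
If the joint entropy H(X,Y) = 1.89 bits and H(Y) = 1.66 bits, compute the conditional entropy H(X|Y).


H(X|Y) = H(X,Y) - H(Y) = 1.89 - 1.66 = 0.23

0.23 bits


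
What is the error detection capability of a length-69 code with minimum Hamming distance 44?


Detection capability = d_min - 1 = 44 - 1 = 43

43 errors


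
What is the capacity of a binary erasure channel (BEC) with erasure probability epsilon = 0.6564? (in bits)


C = 1 - epsilon = 1 - 0.6564 = 0.3436

0.3436 bits


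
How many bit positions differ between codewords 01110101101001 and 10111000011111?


Count differing positions: ^ ^ . . ^ ^ . ^ ^ ^ . ^ ^ . = 9 differences

9


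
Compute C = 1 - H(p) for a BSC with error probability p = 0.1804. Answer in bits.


H(p) = -p*log2(p) - (1-p)*log2(1-p) = -0.1804*log2(0.1804) - 0.8196*log2(0.8196) = 0.445719 + 0.235232 = 0.681. C = 1 - H(p) = 1 - 0.681 = 0.319

0.319 bits


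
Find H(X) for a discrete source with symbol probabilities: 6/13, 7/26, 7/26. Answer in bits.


H = -sum(p_i * log2(p_i)). Terms: -(6/13)*log2(6/13) = 0.514836; -(7/26)*log2(7/26) = 0.509677; -(7/26)*log2(7/26) = 0.509677. H = 0.514836 + 0.509677 + 0.509677 = 1.5342

1.5342 bits


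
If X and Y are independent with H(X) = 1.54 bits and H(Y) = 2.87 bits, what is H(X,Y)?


For independent variables, H(X,Y) = H(X) + H(Y) = 1.54 + 2.87 = 4.41

4.41 bits


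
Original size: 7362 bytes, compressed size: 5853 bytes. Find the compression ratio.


Ratio = original / compressed = 7362 / 5853 = 1.2578

1.2578


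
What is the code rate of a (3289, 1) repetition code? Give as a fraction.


Rate = k/n = 1/3289

1/3289


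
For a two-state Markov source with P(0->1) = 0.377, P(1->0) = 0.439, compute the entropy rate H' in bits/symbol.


Stationary distribution: pi_0 = p10/(p01+p10) = 0.538, pi_1 = 0.462. Entropy rate H' = pi_0*H(p01) + pi_1*H(p10) = 0.538*0.9559 + 0.462*0.9892 = 0.9713

0.9713 bits/symbol


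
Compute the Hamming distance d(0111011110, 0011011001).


Count differing positions: . ^ . . . . . ^ ^ ^ = 4 differences

4


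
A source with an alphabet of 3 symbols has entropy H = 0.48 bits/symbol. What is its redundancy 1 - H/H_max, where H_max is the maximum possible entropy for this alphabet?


H_max = log2(K) = log2(3) = 1.585 bits/symbol. Redundancy = 1 - H/H_max = 1 - 0.48/1.585 = 1 - 0.3028 = 0.6972

0.6972


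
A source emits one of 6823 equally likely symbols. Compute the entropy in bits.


H = log2(n) = log2(6823) = 12.7362

12.7362 bits


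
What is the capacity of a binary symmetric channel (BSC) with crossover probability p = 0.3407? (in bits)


H(p) = -p*log2(p) - (1-p)*log2(1-p) = -0.3407*log2(0.3407) - 0.6593*log2(0.6593) = 0.529252 + 0.396235 = 0.9255. C = 1 - H(p) = 1 - 0.9255 = 0.0745

0.0745 bits


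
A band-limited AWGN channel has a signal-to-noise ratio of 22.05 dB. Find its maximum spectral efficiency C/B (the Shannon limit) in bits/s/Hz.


SNR_linear = 10^(22.05/10) = 160.3245; C/B = log2(1 + SNR_linear) = log2(1 + 160.3245) = 7.3338

7.3338 bits/s/Hz


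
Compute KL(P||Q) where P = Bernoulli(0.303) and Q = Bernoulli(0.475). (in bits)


KL = p*log2(p/q) + (1-p)*log2((1-p)/(1-q)) = 0.303*log2(0.303/0.475) + 0.697*log2(0.697/0.525) = 0.0884

0.0884 bits


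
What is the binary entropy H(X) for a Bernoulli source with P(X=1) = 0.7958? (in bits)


H = -p*log2(p) - (1-p)*log2(1-p). -0.7958*log2(0.7958) = 0.262234; -0.2042*log2(0.2042) = 0.468015. H = 0.262234 + 0.468015 = 0.7302

0.7302 bits


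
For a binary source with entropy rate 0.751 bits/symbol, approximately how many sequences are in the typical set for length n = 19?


log2|A_typical| = nH = 19 * 0.751 = 14.269, so |A_typical| ~ 2^14.269 = 1.974e+04

1.974e+04


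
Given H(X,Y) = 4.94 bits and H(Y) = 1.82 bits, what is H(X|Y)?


H(X|Y) = H(X,Y) - H(Y) = 4.94 - 1.82 = 3.12

3.12 bits


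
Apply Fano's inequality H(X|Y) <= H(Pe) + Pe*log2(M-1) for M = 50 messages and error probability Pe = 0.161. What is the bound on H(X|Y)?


H(Pe) = -Pe*log2(Pe) - (1-Pe)*log2(1-Pe) = -0.161*log2(0.161) - 0.839*log2(0.839) = 0.424214 + 0.212483 = 0.6367. Pe*log2(M-1) = 0.161*log2(49) = 0.903968. Bound = H(Pe) + Pe*log2(M-1) = 0.424214 + 0.212483 + 0.903968 = 1.5407

1.5407 bits


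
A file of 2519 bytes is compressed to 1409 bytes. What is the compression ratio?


Ratio = original / compressed = 2519 / 1409 = 1.7878

1.7878


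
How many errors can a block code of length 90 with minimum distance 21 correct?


Correction capability = floor((d-1)/2) = floor((21-1)/2) = 10

10 errors


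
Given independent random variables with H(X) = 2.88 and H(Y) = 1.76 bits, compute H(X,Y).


For independent variables, H(X,Y) = H(X) + H(Y) = 2.88 + 1.76 = 4.64

4.64 bits


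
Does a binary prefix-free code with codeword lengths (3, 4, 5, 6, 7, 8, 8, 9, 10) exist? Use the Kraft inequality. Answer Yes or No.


Kraft sum = sum(2^(-l_i)) = 0.2529, need <= 1. Result: satisfied (a binary prefix-free code with these lengths exists)

Yes


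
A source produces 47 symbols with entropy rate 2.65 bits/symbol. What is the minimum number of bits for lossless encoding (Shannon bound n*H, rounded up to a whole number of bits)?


Minimum bits >= n * H = 47 * 2.65 = 124.55, rounded up to a whole number of bits = 125

125 bits


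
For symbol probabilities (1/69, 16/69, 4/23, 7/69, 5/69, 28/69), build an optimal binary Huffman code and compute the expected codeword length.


Huffman construction (repeatedly merge the two least-probable nodes; each merge adds 1 bit to every symbol beneath it): 1/69 + 5/69 = 2/23; 2/23 + 7/69 = 13/69; 4/23 + 13/69 = 25/69; 16/69 + 25/69 = 41/69; 28/69 + 41/69 = 1. Resulting codeword lengths (in the order the probabilities were given): (5, 2, 3, 4, 5, 1). L_avg = sum(p_i * l_i) = 1/69*5 + 16/69*2 + 4/23*3 + 7/69*4 + 5/69*5 + 28/69*1 = 154/69 = 2.2319

2.2319 bits


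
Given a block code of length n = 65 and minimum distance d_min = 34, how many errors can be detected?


Detection capability = d_min - 1 = 34 - 1 = 33

33 errors


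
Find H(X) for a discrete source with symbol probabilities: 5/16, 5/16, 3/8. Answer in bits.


H = -sum(p_i * log2(p_i)). Terms: -(5/16)*log2(5/16) = 0.524397; -(5/16)*log2(5/16) = 0.524397; -(3/8)*log2(3/8) = 0.530639. H = 0.524397 + 0.524397 + 0.530639 = 1.5794

1.5794 bits


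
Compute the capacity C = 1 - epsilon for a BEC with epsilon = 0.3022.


C = 1 - epsilon = 1 - 0.3022 = 0.6978

0.6978 bits


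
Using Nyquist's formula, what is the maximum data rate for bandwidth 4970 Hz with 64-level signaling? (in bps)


Rate = 2 * B * log2(M) = 2 * 4970 * 6.0 = 59640.0

59640.0 bps


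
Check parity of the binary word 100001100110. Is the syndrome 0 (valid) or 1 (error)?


Syndrome = XOR of all bits = 1 XOR 0 XOR 0 XOR 0 XOR 0 XOR 1 XOR 1 XOR 0 XOR 0 XOR 1 XOR 1 XOR 0 = 1

1


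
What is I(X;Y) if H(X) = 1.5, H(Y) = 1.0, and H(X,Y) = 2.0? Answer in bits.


I(X;Y) = H(X) + H(Y) - H(X,Y) = 1.5 + 1.0 - 2.0 = 0.5

0.5 bits


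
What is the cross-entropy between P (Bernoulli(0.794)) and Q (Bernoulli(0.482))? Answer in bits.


H(P,Q) = -p*log2(q) - (1-p)*log2(1-q). -0.794*log2(0.482) = 0.835999; -0.206*log2(0.518) = 0.195489. H(P,Q) = 0.835999 + 0.195489 = 1.0315

1.0315 bits


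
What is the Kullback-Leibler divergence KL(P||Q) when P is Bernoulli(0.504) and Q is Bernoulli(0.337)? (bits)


KL = p*log2(p/q) + (1-p)*log2((1-p)/(1-q)) = 0.504*log2(0.504/0.337) + 0.496*log2(0.496/0.663) = 0.085

0.085 bits


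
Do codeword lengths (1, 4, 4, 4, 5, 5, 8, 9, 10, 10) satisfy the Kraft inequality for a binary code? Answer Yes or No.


Kraft sum = sum(2^(-l_i)) = 0.7578, need <= 1. Result: satisfied (a binary prefix-free code with these lengths exists)

Yes


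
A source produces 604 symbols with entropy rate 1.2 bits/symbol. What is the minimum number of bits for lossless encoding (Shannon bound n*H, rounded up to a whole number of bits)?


Minimum bits >= n * H = 604 * 1.2 = 724.8, rounded up to a whole number of bits = 725

725 bits


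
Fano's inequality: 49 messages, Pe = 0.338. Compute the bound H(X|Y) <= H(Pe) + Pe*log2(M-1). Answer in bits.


H(Pe) = -Pe*log2(Pe) - (1-Pe)*log2(1-Pe) = -0.338*log2(0.338) - 0.662*log2(0.662) = 0.528938 + 0.393954 = 0.9229. Pe*log2(M-1) = 0.338*log2(48) = 1.887717. Bound = H(Pe) + Pe*log2(M-1) = 0.528938 + 0.393954 + 1.887717 = 2.8106

2.8106 bits


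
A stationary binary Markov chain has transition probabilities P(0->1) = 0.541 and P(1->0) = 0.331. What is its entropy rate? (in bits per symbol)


Stationary distribution: pi_0 = p10/(p01+p10) = 0.3796, pi_1 = 0.6204. Entropy rate H' = pi_0*H(p01) + pi_1*H(p10) = 0.3796*0.9951 + 0.6204*0.9159 = 0.946

0.946 bits/symbol


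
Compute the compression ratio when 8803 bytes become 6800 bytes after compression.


Ratio = original / compressed = 8803 / 6800 = 1.2946

1.2946


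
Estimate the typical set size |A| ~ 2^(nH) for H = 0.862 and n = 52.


log2|A_typical| = nH = 52 * 0.862 = 44.824, so |A_typical| ~ 2^44.824 = 3.114e+13

3.114e+13


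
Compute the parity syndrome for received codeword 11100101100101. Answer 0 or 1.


Syndrome = XOR of all bits = 1 XOR 1 XOR 1 XOR 0 XOR 0 XOR 1 XOR 0 XOR 1 XOR 1 XOR 0 XOR 0 XOR 1 XOR 0 XOR 1 = 0

0


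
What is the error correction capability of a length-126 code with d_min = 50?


Correction capability = floor((d-1)/2) = floor((50-1)/2) = 24

24 errors


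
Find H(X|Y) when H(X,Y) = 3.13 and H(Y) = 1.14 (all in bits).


H(X|Y) = H(X,Y) - H(Y) = 3.13 - 1.14 = 1.99

1.99 bits


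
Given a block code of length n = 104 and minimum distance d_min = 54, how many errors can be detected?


Detection capability = d_min - 1 = 54 - 1 = 53

53 errors


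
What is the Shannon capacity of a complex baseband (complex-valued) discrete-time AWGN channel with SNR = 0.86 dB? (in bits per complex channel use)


SNR_linear = 10^(0.86/10) = 1.219; C = log2(1 + SNR_linear) = log2(1 + 1.219) = 1.1499

1.1499 bits/channel use


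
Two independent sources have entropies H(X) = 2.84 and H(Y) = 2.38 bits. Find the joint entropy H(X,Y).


For independent variables, H(X,Y) = H(X) + H(Y) = 2.84 + 2.38 = 5.22

5.22 bits


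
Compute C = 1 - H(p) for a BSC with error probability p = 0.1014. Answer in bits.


H(p) = -p*log2(p) - (1-p)*log2(1-p) = -0.1014*log2(0.1014) - 0.8986*log2(0.8986) = 0.334810 + 0.138608 = 0.4734. C = 1 - H(p) = 1 - 0.4734 = 0.5266

0.5266 bits


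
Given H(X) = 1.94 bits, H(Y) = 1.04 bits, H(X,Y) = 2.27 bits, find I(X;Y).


I(X;Y) = H(X) + H(Y) - H(X,Y) = 1.94 + 1.04 - 2.27 = 0.71

0.71 bits


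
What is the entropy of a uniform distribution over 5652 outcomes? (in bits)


H = log2(n) = log2(5652) = 12.4645

12.4645 bits


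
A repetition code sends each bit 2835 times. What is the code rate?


Rate = k/n = 1/2835

1/2835


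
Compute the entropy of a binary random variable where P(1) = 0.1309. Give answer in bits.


H = -p*log2(p) - (1-p)*log2(1-p). -0.1309*log2(0.1309) = 0.383990; -0.8691*log2(0.8691) = 0.175911. H = 0.383990 + 0.175911 = 0.5599

0.5599 bits


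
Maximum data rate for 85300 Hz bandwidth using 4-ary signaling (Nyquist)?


Rate = 2 * B * log2(M) = 2 * 85300 * 2.0 = 341200.0

341200.0 bps


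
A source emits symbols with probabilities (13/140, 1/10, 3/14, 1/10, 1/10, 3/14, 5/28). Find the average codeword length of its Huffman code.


Huffman construction (repeatedly merge the two least-probable nodes; each merge adds 1 bit to every symbol beneath it): 13/140 + 1/10 = 27/140; 1/10 + 1/10 = 1/5; 5/28 + 27/140 = 13/35; 1/5 + 3/14 = 29/70; 3/14 + 13/35 = 41/70; 29/70 + 41/70 = 1. Resulting codeword lengths (in the order the probabilities were given): (4, 4, 2, 3, 3, 2, 3). L_avg = sum(p_i * l_i) = 13/140*4 + 1/10*4 + 3/14*2 + 1/10*3 + 1/10*3 + 3/14*2 + 5/28*3 = 387/140 = 2.7643

2.7643 bits


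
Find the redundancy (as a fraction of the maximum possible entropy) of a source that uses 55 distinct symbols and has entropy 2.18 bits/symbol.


H_max = log2(K) = log2(55) = 5.7814 bits/symbol. Redundancy = 1 - H/H_max = 1 - 2.18/5.7814 = 1 - 0.3771 = 0.6229

0.6229


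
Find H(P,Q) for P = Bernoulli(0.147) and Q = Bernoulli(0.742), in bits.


H(P,Q) = -p*log2(q) - (1-p)*log2(1-q). -0.147*log2(0.742) = 0.063285; -0.853*log2(0.258) = 1.667237. H(P,Q) = 0.063285 + 1.667237 = 1.7305

1.7305 bits


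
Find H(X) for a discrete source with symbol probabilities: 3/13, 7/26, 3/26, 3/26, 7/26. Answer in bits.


H = -sum(p_i * log2(p_i)). Terms: -(3/13)*log2(3/13) = 0.488187; -(7/26)*log2(7/26) = 0.509677; -(3/26)*log2(3/26) = 0.359478; -(3/26)*log2(3/26) = 0.359478; -(7/26)*log2(7/26) = 0.509677. H = 0.488187 + 0.509677 + 0.359478 + 0.359478 + 0.509677 = 2.2265

2.2265 bits


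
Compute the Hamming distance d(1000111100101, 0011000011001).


Count differing positions: ^ . ^ ^ ^ ^ ^ ^ ^ ^ ^ . . = 10 differences

10


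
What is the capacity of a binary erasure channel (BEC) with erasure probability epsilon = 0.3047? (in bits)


C = 1 - epsilon = 1 - 0.3047 = 0.6953

0.6953 bits


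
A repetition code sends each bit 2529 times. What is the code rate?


Rate = k/n = 1/2529

1/2529


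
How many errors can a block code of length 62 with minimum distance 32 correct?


Correction capability = floor((d-1)/2) = floor((32-1)/2) = 15

15 errors


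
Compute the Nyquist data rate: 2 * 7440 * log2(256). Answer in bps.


Rate = 2 * B * log2(M) = 2 * 7440 * 8.0 = 119040.0

119040.0 bps


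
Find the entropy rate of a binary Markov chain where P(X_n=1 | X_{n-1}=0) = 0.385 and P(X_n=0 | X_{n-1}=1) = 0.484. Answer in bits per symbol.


Stationary distribution: pi_0 = p10/(p01+p10) = 0.557, pi_1 = 0.443. Entropy rate H' = pi_0*H(p01) + pi_1*H(p10) = 0.557*0.9615 + 0.443*0.9993 = 0.9782

0.9782 bits/symbol


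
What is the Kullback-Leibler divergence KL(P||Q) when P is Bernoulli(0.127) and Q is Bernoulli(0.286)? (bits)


KL = p*log2(p/q) + (1-p)*log2((1-p)/(1-q)) = 0.127*log2(0.127/0.286) + 0.873*log2(0.873/0.714) = 0.1045

0.1045 bits


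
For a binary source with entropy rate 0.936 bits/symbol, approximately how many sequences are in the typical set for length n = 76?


log2|A_typical| = nH = 76 * 0.936 = 71.136, so |A_typical| ~ 2^71.136 = 2.595e+21

2.595e+21


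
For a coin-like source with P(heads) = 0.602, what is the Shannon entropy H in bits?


H = -p*log2(p) - (1-p)*log2(1-p). -0.602*log2(0.602) = 0.440763; -0.398*log2(0.398) = 0.529006. H = 0.440763 + 0.529006 = 0.9698

0.9698 bits


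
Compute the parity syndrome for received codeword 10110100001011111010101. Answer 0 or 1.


Syndrome = XOR of all bits = 1 XOR 0 XOR 1 XOR 1 XOR 0 XOR 1 XOR 0 XOR 0 XOR 0 XOR 0 XOR 1 XOR 0 XOR 1 XOR 1 XOR 1 XOR 1 XOR 1 XOR 0 XOR 1 XOR 0 XOR 1 XOR 0 XOR 1 = 1

1


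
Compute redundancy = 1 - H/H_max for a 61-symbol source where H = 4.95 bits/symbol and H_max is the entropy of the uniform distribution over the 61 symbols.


H_max = log2(K) = log2(61) = 5.9307 bits/symbol. Redundancy = 1 - H/H_max = 1 - 4.95/5.9307 = 1 - 0.8346 = 0.1654

0.1654


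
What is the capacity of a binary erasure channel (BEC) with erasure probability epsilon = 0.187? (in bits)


C = 1 - epsilon = 1 - 0.187 = 0.813

0.813 bits


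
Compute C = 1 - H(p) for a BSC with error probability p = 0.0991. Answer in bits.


H(p) = -p*log2(p) - (1-p)*log2(1-p) = -0.0991*log2(0.0991) - 0.9009*log2(0.9009) = 0.330496 + 0.135641 = 0.4661. C = 1 - H(p) = 1 - 0.4661 = 0.5339

0.5339 bits


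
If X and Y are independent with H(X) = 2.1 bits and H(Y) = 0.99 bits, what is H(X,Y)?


For independent variables, H(X,Y) = H(X) + H(Y) = 2.1 + 0.99 = 3.09

3.09 bits


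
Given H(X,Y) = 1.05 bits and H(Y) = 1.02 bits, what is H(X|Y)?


H(X|Y) = H(X,Y) - H(Y) = 1.05 - 1.02 = 0.03

0.03 bits


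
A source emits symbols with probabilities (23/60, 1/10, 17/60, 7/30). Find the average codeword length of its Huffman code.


Huffman construction (repeatedly merge the two least-probable nodes; each merge adds 1 bit to every symbol beneath it): 1/10 + 7/30 = 1/3; 17/60 + 1/3 = 37/60; 23/60 + 37/60 = 1. Resulting codeword lengths (in the order the probabilities were given): (1, 3, 2, 3). L_avg = sum(p_i * l_i) = 23/60*1 + 1/10*3 + 17/60*2 + 7/30*3 = 39/20 = 1.95

1.95 bits


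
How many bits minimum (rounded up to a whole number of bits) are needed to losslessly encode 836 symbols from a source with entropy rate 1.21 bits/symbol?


Minimum bits >= n * H = 836 * 1.21 = 1011.56, rounded up to a whole number of bits = 1012

1012 bits


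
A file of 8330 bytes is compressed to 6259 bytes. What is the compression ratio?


Ratio = original / compressed = 8330 / 6259 = 1.3309

1.3309


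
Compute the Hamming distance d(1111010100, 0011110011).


Count differing positions: ^ ^ . . ^ . . ^ ^ ^ = 6 differences

6


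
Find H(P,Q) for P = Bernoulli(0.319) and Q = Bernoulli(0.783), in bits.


H(P,Q) = -p*log2(q) - (1-p)*log2(1-q). -0.319*log2(0.783) = 0.112580; -0.681*log2(0.217) = 1.501083. H(P,Q) = 0.112580 + 1.501083 = 1.6137

1.6137 bits


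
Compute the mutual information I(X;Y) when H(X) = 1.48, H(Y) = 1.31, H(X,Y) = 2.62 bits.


I(X;Y) = H(X) + H(Y) - H(X,Y) = 1.48 + 1.31 - 2.62 = 0.17

0.17 bits


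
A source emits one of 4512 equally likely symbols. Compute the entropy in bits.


H = log2(n) = log2(4512) = 12.1396

12.1396 bits


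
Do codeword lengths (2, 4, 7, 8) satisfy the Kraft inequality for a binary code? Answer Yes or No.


Kraft sum = sum(2^(-l_i)) = 0.3242, need <= 1. Result: satisfied (a binary prefix-free code with these lengths exists)

Yes


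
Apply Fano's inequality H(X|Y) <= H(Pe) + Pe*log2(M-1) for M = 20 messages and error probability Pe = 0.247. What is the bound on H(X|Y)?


H(Pe) = -Pe*log2(Pe) - (1-Pe)*log2(1-Pe) = -0.247*log2(0.247) - 0.753*log2(0.753) = 0.498302 + 0.308187 = 0.8065. Pe*log2(M-1) = 0.247*log2(19) = 1.049238. Bound = H(Pe) + Pe*log2(M-1) = 0.498302 + 0.308187 + 1.049238 = 1.8557

1.8557 bits


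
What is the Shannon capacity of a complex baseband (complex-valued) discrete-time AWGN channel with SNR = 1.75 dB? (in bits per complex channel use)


SNR_linear = 10^(1.75/10) = 1.4962; C = log2(1 + SNR_linear) = log2(1 + 1.4962) = 1.3198

1.3198 bits/channel use


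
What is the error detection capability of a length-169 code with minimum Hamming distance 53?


Detection capability = d_min - 1 = 53 - 1 = 52

52 errors


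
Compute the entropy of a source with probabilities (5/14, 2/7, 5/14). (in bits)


H = -sum(p_i * log2(p_i)). Terms: -(5/14)*log2(5/14) = 0.530510; -(2/7)*log2(2/7) = 0.516387; -(5/14)*log2(5/14) = 0.530510. H = 0.530510 + 0.516387 + 0.530510 = 1.5774

1.5774 bits


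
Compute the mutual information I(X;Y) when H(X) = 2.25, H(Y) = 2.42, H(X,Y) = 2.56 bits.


I(X;Y) = H(X) + H(Y) - H(X,Y) = 2.25 + 2.42 - 2.56 = 2.11

2.11 bits


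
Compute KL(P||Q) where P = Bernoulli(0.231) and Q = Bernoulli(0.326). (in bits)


KL = p*log2(p/q) + (1-p)*log2((1-p)/(1-q)) = 0.231*log2(0.231/0.326) + 0.769*log2(0.769/0.674) = 0.0315

0.0315 bits


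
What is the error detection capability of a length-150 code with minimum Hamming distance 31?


Detection capability = d_min - 1 = 31 - 1 = 30

30 errors


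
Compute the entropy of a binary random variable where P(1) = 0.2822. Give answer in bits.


H = -p*log2(p) - (1-p)*log2(1-p). -0.2822*log2(0.2822) = 0.515074; -0.7178*log2(0.7178) = 0.343357. H = 0.515074 + 0.343357 = 0.8584

0.8584 bits


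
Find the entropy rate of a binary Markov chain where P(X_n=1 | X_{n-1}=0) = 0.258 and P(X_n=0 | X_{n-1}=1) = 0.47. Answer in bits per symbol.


Stationary distribution: pi_0 = p10/(p01+p10) = 0.6456, pi_1 = 0.3544. Entropy rate H' = pi_0*H(p01) + pi_1*H(p10) = 0.6456*0.8237 + 0.3544*0.9974 = 0.8853

0.8853 bits/symbol


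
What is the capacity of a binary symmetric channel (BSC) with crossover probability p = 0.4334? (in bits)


H(p) = -p*log2(p) - (1-p)*log2(1-p) = -0.4334*log2(0.4334) - 0.5666*log2(0.5666) = 0.522780 + 0.464384 = 0.9872. C = 1 - H(p) = 1 - 0.9872 = 0.0128

0.0128 bits


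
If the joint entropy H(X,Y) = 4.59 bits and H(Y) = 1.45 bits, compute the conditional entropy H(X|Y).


H(X|Y) = H(X,Y) - H(Y) = 4.59 - 1.45 = 3.14

3.14 bits


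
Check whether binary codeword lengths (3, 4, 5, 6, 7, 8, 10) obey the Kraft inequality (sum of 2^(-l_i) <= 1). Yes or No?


Kraft sum = sum(2^(-l_i)) = 0.2471, need <= 1. Result: satisfied (a binary prefix-free code with these lengths exists)

Yes


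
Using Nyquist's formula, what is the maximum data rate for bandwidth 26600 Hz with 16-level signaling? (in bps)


Rate = 2 * B * log2(M) = 2 * 26600 * 4.0 = 212800.0

212800.0 bps


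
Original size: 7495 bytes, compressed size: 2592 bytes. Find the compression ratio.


Ratio = original / compressed = 7495 / 2592 = 2.8916

2.8916


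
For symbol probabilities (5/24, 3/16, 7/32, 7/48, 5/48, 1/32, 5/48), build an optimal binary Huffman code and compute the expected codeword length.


Huffman construction (repeatedly merge the two least-probable nodes; each merge adds 1 bit to every symbol beneath it): 1/32 + 5/48 = 13/96; 5/48 + 13/96 = 23/96; 7/48 + 3/16 = 1/3; 5/24 + 7/32 = 41/96; 23/96 + 1/3 = 55/96; 41/96 + 55/96 = 1. Resulting codeword lengths (in the order the probabilities were given): (2, 3, 2, 3, 4, 4, 3). L_avg = sum(p_i * l_i) = 5/24*2 + 3/16*3 + 7/32*2 + 7/48*3 + 5/48*4 + 1/32*4 + 5/48*3 = 65/24 = 2.7083

2.7083 bits


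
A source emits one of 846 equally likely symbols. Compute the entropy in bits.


H = log2(n) = log2(846) = 9.7245

9.7245 bits


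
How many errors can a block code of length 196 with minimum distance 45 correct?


Correction capability = floor((d-1)/2) = floor((45-1)/2) = 22

22 errors


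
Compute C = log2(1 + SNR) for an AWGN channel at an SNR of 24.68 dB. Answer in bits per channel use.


SNR_linear = 10^(24.68/10) = 293.765; C = log2(1 + SNR_linear) = log2(1 + 293.765) = 8.2034

8.2034 bits/channel use


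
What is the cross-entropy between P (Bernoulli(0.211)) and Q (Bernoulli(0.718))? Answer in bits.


H(P,Q) = -p*log2(q) - (1-p)*log2(1-q). -0.211*log2(0.718) = 0.100846; -0.789*log2(0.282) = 1.440898. H(P,Q) = 0.100846 + 1.440898 = 1.5417

1.5417 bits


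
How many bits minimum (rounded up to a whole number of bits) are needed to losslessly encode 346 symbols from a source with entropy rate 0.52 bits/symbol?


Minimum bits >= n * H = 346 * 0.52 = 179.92, rounded up to a whole number of bits = 180

180 bits


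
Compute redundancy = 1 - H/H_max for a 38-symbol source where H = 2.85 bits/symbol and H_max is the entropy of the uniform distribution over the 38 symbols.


H_max = log2(K) = log2(38) = 5.2479 bits/symbol. Redundancy = 1 - H/H_max = 1 - 2.85/5.2479 = 1 - 0.5431 = 0.4569

0.4569


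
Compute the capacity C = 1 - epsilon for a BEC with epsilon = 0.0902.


C = 1 - epsilon = 1 - 0.0902 = 0.9098

0.9098 bits


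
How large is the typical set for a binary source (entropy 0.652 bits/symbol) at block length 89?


log2|A_typical| = nH = 89 * 0.652 = 58.028, so |A_typical| ~ 2^58.028 = 2.939e+17

2.939e+17


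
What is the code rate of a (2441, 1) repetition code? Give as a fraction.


Rate = k/n = 1/2441

1/2441


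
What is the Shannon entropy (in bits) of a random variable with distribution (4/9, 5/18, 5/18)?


H = -sum(p_i * log2(p_i)). Terms: -(4/9)*log2(4/9) = 0.519967; -(5/18)*log2(5/18) = 0.513332; -(5/18)*log2(5/18) = 0.513332. H = 0.519967 + 0.513332 + 0.513332 = 1.5466

1.5466 bits


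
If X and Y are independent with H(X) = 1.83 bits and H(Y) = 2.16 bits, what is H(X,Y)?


For independent variables, H(X,Y) = H(X) + H(Y) = 1.83 + 2.16 = 3.99

3.99 bits


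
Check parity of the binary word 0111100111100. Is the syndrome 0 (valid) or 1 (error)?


Syndrome = XOR of all bits = 0 XOR 1 XOR 1 XOR 1 XOR 1 XOR 0 XOR 0 XOR 1 XOR 1 XOR 1 XOR 1 XOR 0 XOR 0 = 0

0


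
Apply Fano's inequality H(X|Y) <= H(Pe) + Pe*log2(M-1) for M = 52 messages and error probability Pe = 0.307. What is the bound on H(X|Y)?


H(Pe) = -Pe*log2(Pe) - (1-Pe)*log2(1-Pe) = -0.307*log2(0.307) - 0.693*log2(0.693) = 0.523033 + 0.366647 = 0.8897. Pe*log2(M-1) = 0.307*log2(51) = 1.741435. Bound = H(Pe) + Pe*log2(M-1) = 0.523033 + 0.366647 + 1.741435 = 2.6311

2.6311 bits


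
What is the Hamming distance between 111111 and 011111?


Count differing positions: ^ . . . . . = 1 differences

1


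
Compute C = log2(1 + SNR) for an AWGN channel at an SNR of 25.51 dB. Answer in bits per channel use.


SNR_linear = 10^(25.51/10) = 355.6313; C = log2(1 + SNR_linear) = log2(1 + 355.6313) = 8.4783

8.4783 bits/channel use


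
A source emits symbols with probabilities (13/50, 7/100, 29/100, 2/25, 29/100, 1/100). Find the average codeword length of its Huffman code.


Huffman construction (repeatedly merge the two least-probable nodes; each merge adds 1 bit to every symbol beneath it): 1/100 + 7/100 = 2/25; 2/25 + 2/25 = 4/25; 4/25 + 13/50 = 21/50; 29/100 + 29/100 = 29/50; 21/50 + 29/50 = 1. Resulting codeword lengths (in the order the probabilities were given): (2, 4, 2, 3, 2, 4). L_avg = sum(p_i * l_i) = 13/50*2 + 7/100*4 + 29/100*2 + 2/25*3 + 29/100*2 + 1/100*4 = 56/25 = 2.24

2.24 bits


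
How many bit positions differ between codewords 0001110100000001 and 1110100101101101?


Count differing positions: ^ ^ ^ ^ . ^ . . . ^ ^ . ^ ^ . . = 9 differences

9


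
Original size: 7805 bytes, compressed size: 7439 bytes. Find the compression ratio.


Ratio = original / compressed = 7805 / 7439 = 1.0492

1.0492


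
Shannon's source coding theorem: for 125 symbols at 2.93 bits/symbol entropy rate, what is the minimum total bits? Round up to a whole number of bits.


Minimum bits >= n * H = 125 * 2.93 = 366.25, rounded up to a whole number of bits = 367

367 bits


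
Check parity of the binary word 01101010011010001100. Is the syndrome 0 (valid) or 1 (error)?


Syndrome = XOR of all bits = 0 XOR 1 XOR 1 XOR 0 XOR 1 XOR 0 XOR 1 XOR 0 XOR 0 XOR 1 XOR 1 XOR 0 XOR 1 XOR 0 XOR 0 XOR 0 XOR 1 XOR 1 XOR 0 XOR 0 = 1

1


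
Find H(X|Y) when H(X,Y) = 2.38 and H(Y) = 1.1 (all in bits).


H(X|Y) = H(X,Y) - H(Y) = 2.38 - 1.1 = 1.28

1.28 bits


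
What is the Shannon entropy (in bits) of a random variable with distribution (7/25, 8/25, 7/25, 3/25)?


H = -sum(p_i * log2(p_i)). Terms: -(7/25)*log2(7/25) = 0.514220; -(8/25)*log2(8/25) = 0.526034; -(7/25)*log2(7/25) = 0.514220; -(3/25)*log2(3/25) = 0.367067. H = 0.514220 + 0.526034 + 0.514220 + 0.367067 = 1.9215

1.9215 bits


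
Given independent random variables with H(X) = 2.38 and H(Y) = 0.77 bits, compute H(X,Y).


For independent variables, H(X,Y) = H(X) + H(Y) = 2.38 + 0.77 = 3.15

3.15 bits


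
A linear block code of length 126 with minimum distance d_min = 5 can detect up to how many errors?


Detection capability = d_min - 1 = 5 - 1 = 4

4 errors


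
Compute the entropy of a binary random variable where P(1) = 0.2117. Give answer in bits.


H = -p*log2(p) - (1-p)*log2(1-p). -0.2117*log2(0.2117) = 0.474188; -0.7883*log2(0.7883) = 0.270531. H = 0.474188 + 0.270531 = 0.7447

0.7447 bits


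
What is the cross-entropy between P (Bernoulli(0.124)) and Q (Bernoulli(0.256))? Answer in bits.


H(P,Q) = -p*log2(q) - (1-p)*log2(1-q). -0.124*log2(0.256) = 0.243757; -0.876*log2(0.744) = 0.373724. H(P,Q) = 0.243757 + 0.373724 = 0.6175

0.6175 bits


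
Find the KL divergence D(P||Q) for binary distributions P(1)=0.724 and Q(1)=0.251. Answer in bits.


KL = p*log2(p/q) + (1-p)*log2((1-p)/(1-q)) = 0.724*log2(0.724/0.251) + 0.276*log2(0.276/0.749) = 0.709

0.709 bits


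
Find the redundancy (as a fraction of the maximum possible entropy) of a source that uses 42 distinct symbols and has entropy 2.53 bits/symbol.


H_max = log2(K) = log2(42) = 5.3923 bits/symbol. Redundancy = 1 - H/H_max = 1 - 2.53/5.3923 = 1 - 0.4692 = 0.5308

0.5308


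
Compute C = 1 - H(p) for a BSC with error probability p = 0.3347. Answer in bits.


H(p) = -p*log2(p) - (1-p)*log2(1-p) = -0.3347*log2(0.3347) - 0.6653*log2(0.6653) = 0.528511 + 0.391145 = 0.9197. C = 1 - H(p) = 1 - 0.9197 = 0.0803

0.0803 bits


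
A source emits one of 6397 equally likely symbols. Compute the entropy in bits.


H = log2(n) = log2(6397) = 12.6432

12.6432 bits


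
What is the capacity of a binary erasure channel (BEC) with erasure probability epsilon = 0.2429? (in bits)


C = 1 - epsilon = 1 - 0.2429 = 0.7571

0.7571 bits


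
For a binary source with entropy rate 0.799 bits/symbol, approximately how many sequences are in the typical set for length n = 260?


log2|A_typical| = nH = 260 * 0.799 = 207.74, so |A_typical| ~ 2^207.74 = 3.435e+62

3.435e+62


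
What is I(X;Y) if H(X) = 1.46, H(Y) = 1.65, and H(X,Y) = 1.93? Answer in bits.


I(X;Y) = H(X) + H(Y) - H(X,Y) = 1.46 + 1.65 - 1.93 = 1.18

1.18 bits


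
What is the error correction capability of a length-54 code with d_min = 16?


Correction capability = floor((d-1)/2) = floor((16-1)/2) = 7

7 errors


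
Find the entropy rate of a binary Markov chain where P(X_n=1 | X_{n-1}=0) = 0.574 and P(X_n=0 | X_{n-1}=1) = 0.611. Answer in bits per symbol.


Stationary distribution: pi_0 = p10/(p01+p10) = 0.5156, pi_1 = 0.4844. Entropy rate H' = pi_0*H(p01) + pi_1*H(p10) = 0.5156*0.9841 + 0.4844*0.9642 = 0.9745

0.9745 bits/symbol


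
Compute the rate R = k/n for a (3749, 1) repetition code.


Rate = k/n = 1/3749

1/3749


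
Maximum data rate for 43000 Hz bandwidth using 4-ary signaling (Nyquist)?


Rate = 2 * B * log2(M) = 2 * 43000 * 2.0 = 172000.0

172000.0 bps


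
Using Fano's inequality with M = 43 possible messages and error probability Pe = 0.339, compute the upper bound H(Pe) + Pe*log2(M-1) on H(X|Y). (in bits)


H(Pe) = -Pe*log2(Pe) - (1-Pe)*log2(1-Pe) = -0.339*log2(0.339) - 0.661*log2(0.661) = 0.529058 + 0.394801 = 0.9239. Pe*log2(M-1) = 0.339*log2(42) = 1.827996. Bound = H(Pe) + Pe*log2(M-1) = 0.529058 + 0.394801 + 1.827996 = 2.7519

2.7519 bits


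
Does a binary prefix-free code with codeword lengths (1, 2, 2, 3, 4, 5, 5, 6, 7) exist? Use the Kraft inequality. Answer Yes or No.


Kraft sum = sum(2^(-l_i)) = 1.2734, need <= 1. Result: violated (a binary prefix-free code with these lengths cannot exist)

No


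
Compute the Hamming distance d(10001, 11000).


Count differing positions: . ^ . . ^ = 2 differences

2


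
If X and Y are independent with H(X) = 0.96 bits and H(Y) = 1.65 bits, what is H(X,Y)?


For independent variables, H(X,Y) = H(X) + H(Y) = 0.96 + 1.65 = 2.61

2.61 bits


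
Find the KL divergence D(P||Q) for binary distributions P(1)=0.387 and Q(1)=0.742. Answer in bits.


KL = p*log2(p/q) + (1-p)*log2((1-p)/(1-q)) = 0.387*log2(0.387/0.742) + 0.613*log2(0.613/0.258) = 0.4019

0.4019 bits


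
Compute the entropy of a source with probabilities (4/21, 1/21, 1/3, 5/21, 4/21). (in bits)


H = -sum(p_i * log2(p_i)). Terms: -(4/21)*log2(4/21) = 0.455680; -(1/21)*log2(1/21) = 0.209158; -(1/3)*log2(1/3) = 0.528321; -(5/21)*log2(5/21) = 0.492950; -(4/21)*log2(4/21) = 0.455680. H = 0.455680 + 0.209158 + 0.528321 + 0.492950 + 0.455680 = 2.1418

2.1418 bits


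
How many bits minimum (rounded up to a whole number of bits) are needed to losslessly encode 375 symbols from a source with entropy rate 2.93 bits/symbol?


Minimum bits >= n * H = 375 * 2.93 = 1098.75, rounded up to a whole number of bits = 1099

1099 bits


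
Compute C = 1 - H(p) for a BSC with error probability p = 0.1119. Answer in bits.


H(p) = -p*log2(p) - (1-p)*log2(1-p) = -0.1119*log2(0.1119) - 0.8881*log2(0.8881) = 0.353572 + 0.152048 = 0.5056. C = 1 - H(p) = 1 - 0.5056 = 0.4944

0.4944 bits


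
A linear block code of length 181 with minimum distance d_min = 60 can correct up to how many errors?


Correction capability = floor((d-1)/2) = floor((60-1)/2) = 29

29 errors


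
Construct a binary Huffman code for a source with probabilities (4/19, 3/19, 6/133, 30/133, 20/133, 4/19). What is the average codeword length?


Huffman construction (repeatedly merge the two least-probable nodes; each merge adds 1 bit to every symbol beneath it): 6/133 + 20/133 = 26/133; 3/19 + 26/133 = 47/133; 4/19 + 4/19 = 8/19; 30/133 + 47/133 = 11/19; 8/19 + 11/19 = 1. Resulting codeword lengths (in the order the probabilities were given): (2, 3, 4, 2, 4, 2). L_avg = sum(p_i * l_i) = 4/19*2 + 3/19*3 + 6/133*4 + 30/133*2 + 20/133*4 + 4/19*2 = 339/133 = 2.5489

2.5489 bits


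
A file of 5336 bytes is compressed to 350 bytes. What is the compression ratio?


Ratio = original / compressed = 5336 / 350 = 15.2457

15.2457


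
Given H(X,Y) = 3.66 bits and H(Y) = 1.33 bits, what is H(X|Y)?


H(X|Y) = H(X,Y) - H(Y) = 3.66 - 1.33 = 2.33

2.33 bits


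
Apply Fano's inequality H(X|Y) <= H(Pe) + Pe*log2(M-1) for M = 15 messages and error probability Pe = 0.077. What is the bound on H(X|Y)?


H(Pe) = -Pe*log2(Pe) - (1-Pe)*log2(1-Pe) = -0.077*log2(0.077) - 0.923*log2(0.923) = 0.284823 + 0.106696 = 0.3915. Pe*log2(M-1) = 0.077*log2(14) = 0.293166. Bound = H(Pe) + Pe*log2(M-1) = 0.284823 + 0.106696 + 0.293166 = 0.6847

0.6847 bits


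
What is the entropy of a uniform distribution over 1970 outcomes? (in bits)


H = log2(n) = log2(1970) = 10.944

10.944 bits


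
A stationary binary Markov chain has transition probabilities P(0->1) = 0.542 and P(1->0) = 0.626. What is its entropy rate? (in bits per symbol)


Stationary distribution: pi_0 = p10/(p01+p10) = 0.536, pi_1 = 0.464. Entropy rate H' = pi_0*H(p01) + pi_1*H(p10) = 0.536*0.9949 + 0.464*0.9537 = 0.9758

0.9758 bits/symbol


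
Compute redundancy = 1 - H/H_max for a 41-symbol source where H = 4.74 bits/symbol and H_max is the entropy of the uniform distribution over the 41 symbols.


H_max = log2(K) = log2(41) = 5.3576 bits/symbol. Redundancy = 1 - H/H_max = 1 - 4.74/5.3576 = 1 - 0.8847 = 0.1153

0.1153
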